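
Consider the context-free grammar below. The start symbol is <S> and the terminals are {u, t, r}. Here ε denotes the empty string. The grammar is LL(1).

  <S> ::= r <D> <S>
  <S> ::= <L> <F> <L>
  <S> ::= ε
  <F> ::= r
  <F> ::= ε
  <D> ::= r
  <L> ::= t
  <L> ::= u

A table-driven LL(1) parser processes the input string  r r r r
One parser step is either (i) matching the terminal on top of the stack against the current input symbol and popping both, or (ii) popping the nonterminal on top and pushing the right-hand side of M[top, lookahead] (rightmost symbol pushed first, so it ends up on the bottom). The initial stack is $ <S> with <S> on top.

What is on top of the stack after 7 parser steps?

r

step 1: stack=$ <S>  input=r r r r $  — expand <S> ::= r <D> <S>
step 2: stack=$ <S> <D> r  input=r r r r $  — match r
step 3: stack=$ <S> <D>  input=r r r $  — expand <D> ::= r
step 4: stack=$ <S> r  input=r r r $  — match r
step 5: stack=$ <S>  input=r r $  — expand <S> ::= r <D> <S>
step 6: stack=$ <S> <D> r  input=r r $  — match r
step 7: stack=$ <S> <D>  input=r $  — expand <D> ::= r
Stack after step 7: $ <S> r (top = r).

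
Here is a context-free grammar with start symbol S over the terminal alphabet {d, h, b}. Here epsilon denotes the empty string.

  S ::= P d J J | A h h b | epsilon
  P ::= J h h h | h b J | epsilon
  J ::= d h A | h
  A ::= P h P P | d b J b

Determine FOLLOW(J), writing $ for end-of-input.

FIRST(J): from J::=d h A we get {d}; from J::=h we get {h}. So FIRST(J) = {d, h}.
FIRST(P): from P::=J h h h we get {d, h}; from P::=h b J we get {h}; from P::=epsilon we get {epsilon}. So FIRST(P) = {epsilon, d, h}.
FIRST(A): from A::=P h P P we get {d, h}; from A::=d b J b we get {d}. So FIRST(A) = {d, h}.
FIRST(S): from S::=P d J J we get {d, h}; from S::=A h h b we get {d, h}; from S::=epsilon we get {epsilon}. So FIRST(S) = {epsilon, d, h}.
FOLLOW(S) includes $ since S is the start symbol.
FOLLOW(S): S appears on no right-hand side. Thus FOLLOW(S) = {$}.
FOLLOW(P): in S::=P d J J, P is followed by d J J with FIRST {d}; in A::=P h P P (occurrence 1), P is followed by h P P with FIRST {h}; in A::=P h P P (occurrence 2), P is followed by P with FIRST {epsilon, d, h}; in A::=P h P P (occurrence 2), the suffix after P is nullable, so FOLLOW(P) ⊇ FOLLOW(A) = {$, b, d, h}; in A::=P h P P (occurrence 3), the suffix after P is empty, so FOLLOW(P) ⊇ FOLLOW(A) = {$, b, d, h}. Thus FOLLOW(P) = {$, b, d, h}.
FOLLOW(J): in S::=P d J J (occurrence 1), J is followed by J with FIRST {d, h}; in S::=P d J J (occurrence 2), the suffix after J is empty, so FOLLOW(J) ⊇ FOLLOW(S) = {$}; in P::=J h h h, J is followed by h h h with FIRST {h}; in P::=h b J, the suffix after J is empty, so FOLLOW(J) ⊇ FOLLOW(P) = {$, b, d, h}; in A::=d b J b, J is followed by b with FIRST {b}. Thus FOLLOW(J) = {$, b, d, h}.
FOLLOW(A): in S::=A h h b, A is followed by h h b with FIRST {h}; in J::=d h A, the suffix after A is empty, so FOLLOW(A) ⊇ FOLLOW(J) = {$, b, d, h}. Thus FOLLOW(A) = {$, b, d, h}.

{$, b, d, h}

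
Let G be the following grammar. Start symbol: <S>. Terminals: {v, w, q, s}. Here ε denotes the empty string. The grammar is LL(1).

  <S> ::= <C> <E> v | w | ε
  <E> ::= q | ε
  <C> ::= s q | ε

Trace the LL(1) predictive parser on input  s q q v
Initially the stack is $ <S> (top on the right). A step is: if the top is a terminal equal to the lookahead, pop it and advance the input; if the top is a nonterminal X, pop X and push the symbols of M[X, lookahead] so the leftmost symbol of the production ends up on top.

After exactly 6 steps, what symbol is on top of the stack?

v

     Stack        Input      Action
  1  $ <S>        s q q v $  expand <S> ::= <C> <E> v
  2  $ v <E> <C>  s q q v $  expand <C> ::= s q
  3  $ v <E> q s  s q q v $  match s
  4  $ v <E> q    q q v $    match q
  5  $ v <E>      q v $      expand <E> ::= q
  6  $ v q        q v $      match q
Stack after step 6: $ v (top = v).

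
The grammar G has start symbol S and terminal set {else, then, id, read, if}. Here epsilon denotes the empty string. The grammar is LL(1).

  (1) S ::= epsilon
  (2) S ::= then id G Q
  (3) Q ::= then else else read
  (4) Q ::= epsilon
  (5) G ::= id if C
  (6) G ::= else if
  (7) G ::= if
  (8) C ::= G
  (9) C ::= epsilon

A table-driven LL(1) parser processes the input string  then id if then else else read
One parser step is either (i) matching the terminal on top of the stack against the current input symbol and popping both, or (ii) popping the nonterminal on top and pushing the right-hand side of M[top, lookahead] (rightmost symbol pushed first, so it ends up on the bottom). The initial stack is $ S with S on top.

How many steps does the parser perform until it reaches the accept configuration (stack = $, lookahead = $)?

10

      Stack                  Input                             Action
   1  $ S                    then id if then else else read $  expand S ::= then id G Q
   2  $ Q G id then          then id if then else else read $  match then
   3  $ Q G id               id if then else else read $       match id
   4  $ Q G                  if then else else read $          expand G ::= if
   5  $ Q if                 if then else else read $          match if
   6  $ Q                    then else else read $             expand Q ::= then else else read
   7  $ read else else then  then else else read $             match then
   8  $ read else else       else else read $                  match else
   9  $ read else            else read $                       match else
  10  $ read                 read $                            match read
Accept reached after 10 steps.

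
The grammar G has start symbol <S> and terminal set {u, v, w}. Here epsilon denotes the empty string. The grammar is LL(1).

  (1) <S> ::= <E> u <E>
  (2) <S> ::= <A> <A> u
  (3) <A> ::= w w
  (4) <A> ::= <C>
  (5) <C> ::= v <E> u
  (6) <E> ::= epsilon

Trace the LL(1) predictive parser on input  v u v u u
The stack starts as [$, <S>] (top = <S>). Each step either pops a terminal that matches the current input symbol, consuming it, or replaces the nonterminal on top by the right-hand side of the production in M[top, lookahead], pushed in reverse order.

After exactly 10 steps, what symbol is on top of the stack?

u

step 1: stack=$ <S>  input=v u v u u $  — expand <S> ::= <A> <A> u
step 2: stack=$ u <A> <A>  input=v u v u u $  — expand <A> ::= <C>
step 3: stack=$ u <A> <C>  input=v u v u u $  — expand <C> ::= v <E> u
step 4: stack=$ u <A> u <E> v  input=v u v u u $  — match v
step 5: stack=$ u <A> u <E>  input=u v u u $  — expand <E> ::= epsilon
step 6: stack=$ u <A> u  input=u v u u $  — match u
step 7: stack=$ u <A>  input=v u u $  — expand <A> ::= <C>
step 8: stack=$ u <C>  input=v u u $  — expand <C> ::= v <E> u
step 9: stack=$ u u <E> v  input=v u u $  — match v
step 10: stack=$ u u <E>  input=u u $  — expand <E> ::= epsilon
Stack after step 10: $ u u (top = u).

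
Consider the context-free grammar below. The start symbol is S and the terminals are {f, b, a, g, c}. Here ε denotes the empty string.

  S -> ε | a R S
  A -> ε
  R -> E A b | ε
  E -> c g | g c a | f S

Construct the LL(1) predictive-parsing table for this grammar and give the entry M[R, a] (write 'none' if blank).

FIRST(S) = {ε, a}
FIRST(A) = {ε}
FIRST(E) = {c, f, g}
FIRST(R) = {ε, c, f, g}  (via E A b)
FOLLOW(S) includes $ since S is the start symbol.
FOLLOW(S): in S->a R S, the suffix after S is empty (adds nothing new); in E->f S, the suffix after S is empty, so FOLLOW(S) ⊇ FOLLOW(E) = {b}. Thus FOLLOW(S) = {$, b}.
FOLLOW(R): in S->a R S, R is followed by S with FIRST {ε, a}; in S->a R S, the suffix after R is nullable, so FOLLOW(R) ⊇ FOLLOW(S) = {$, b}. Thus FOLLOW(R) = {$, a, b}.
For R -> E A b: FIRST(E A b) = {c, f, g}, so it goes in M[R, t] for t ∈ {c, f, g}.
For R -> ε: FIRST(ε) = {ε}, so it goes in M[R, t] for t ∈ {}; since ε ∈ FIRST, also for every t ∈ FOLLOW(R) = {$, a, b}.

R -> ε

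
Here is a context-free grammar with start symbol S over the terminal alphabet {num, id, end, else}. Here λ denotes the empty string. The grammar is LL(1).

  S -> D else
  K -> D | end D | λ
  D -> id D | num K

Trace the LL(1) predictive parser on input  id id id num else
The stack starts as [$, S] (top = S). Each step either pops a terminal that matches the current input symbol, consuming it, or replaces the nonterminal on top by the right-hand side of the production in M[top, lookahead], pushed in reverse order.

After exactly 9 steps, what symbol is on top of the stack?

     Stack         Input                Action
  1  $ S           id id id num else $  expand S -> D else
  2  $ else D      id id id num else $  expand D -> id D
  3  $ else D id   id id id num else $  match id
  4  $ else D      id id num else $     expand D -> id D
  5  $ else D id   id id num else $     match id
  6  $ else D      id num else $        expand D -> id D
  7  $ else D id   id num else $        match id
  8  $ else D      num else $           expand D -> num K
  9  $ else K num  num else $           match num
Stack after step 9: $ else K (top = K).

K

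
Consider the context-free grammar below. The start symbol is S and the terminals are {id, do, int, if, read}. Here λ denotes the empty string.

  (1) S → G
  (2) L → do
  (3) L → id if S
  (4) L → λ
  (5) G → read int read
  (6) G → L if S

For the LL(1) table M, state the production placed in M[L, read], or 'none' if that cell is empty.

none

FIRST(L) = {λ, do, id}
FIRST(G) = {do, id, if, read}  (via L if S)
FIRST(S) = {do, id, if, read}  (via G)
FOLLOW(S) includes $ since S is the start symbol.
FOLLOW(L): in G→L if S, L is followed by if S with FIRST {if}. Thus FOLLOW(L) = {if}.
For L → do: FIRST(do) = {do}, so it goes in M[L, t] for t ∈ {do}.
For L → id if S: FIRST(id if S) = {id}, so it goes in M[L, t] for t ∈ {id}.
For L → λ: FIRST(λ) = {λ}, so it goes in M[L, t] for t ∈ {}; since λ ∈ FIRST, also for every t ∈ FOLLOW(L) = {if}.
None of these place a production in M[L, read].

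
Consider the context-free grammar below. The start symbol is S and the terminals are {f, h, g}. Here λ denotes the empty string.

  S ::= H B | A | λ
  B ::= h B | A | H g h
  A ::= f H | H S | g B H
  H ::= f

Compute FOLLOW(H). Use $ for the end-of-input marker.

{$, f, g, h}

FIRST(H): from H::=f we get {f}. So FIRST(H) = {f}.
FIRST(A): from A::=f H we get {f}; from A::=H S we get {f}; from A::=g B H we get {g}. So FIRST(A) = {f, g}.
FIRST(S): from S::=H B we get {f}; from S::=A we get {f, g}; from S::=λ we get {λ}. So FIRST(S) = {λ, f, g}.
FIRST(B): from B::=h B we get {h}; from B::=A we get {f, g}; from B::=H g h we get {f}. So FIRST(B) = {f, g, h}.
FOLLOW(S) includes $ since S is the start symbol.
FOLLOW(S): in A::=H S, the suffix after S is empty, so FOLLOW(S) ⊇ FOLLOW(A) = {$, f}. Thus FOLLOW(S) = {$, f}.
FOLLOW(B): in S::=H B, the suffix after B is empty, so FOLLOW(B) ⊇ FOLLOW(S) = {$, f}; in B::=h B, the suffix after B is empty (adds nothing new); in A::=g B H, B is followed by H with FIRST {f}. Thus FOLLOW(B) = {$, f}.
FOLLOW(A): in S::=A, the suffix after A is empty, so FOLLOW(A) ⊇ FOLLOW(S) = {$, f}; in B::=A, the suffix after A is empty, so FOLLOW(A) ⊇ FOLLOW(B) = {$, f}. Thus FOLLOW(A) = {$, f}.
FOLLOW(H): in S::=H B, H is followed by B with FIRST {f, g, h}; in B::=H g h, H is followed by g h with FIRST {g}; in A::=f H, the suffix after H is empty, so FOLLOW(H) ⊇ FOLLOW(A) = {$, f}; in A::=H S, H is followed by S with FIRST {λ, f, g}; in A::=H S, the suffix after H is nullable, so FOLLOW(H) ⊇ FOLLOW(A) = {$, f}; in A::=g B H, the suffix after H is empty, so FOLLOW(H) ⊇ FOLLOW(A) = {$, f}. Thus FOLLOW(H) = {$, f, g, h}.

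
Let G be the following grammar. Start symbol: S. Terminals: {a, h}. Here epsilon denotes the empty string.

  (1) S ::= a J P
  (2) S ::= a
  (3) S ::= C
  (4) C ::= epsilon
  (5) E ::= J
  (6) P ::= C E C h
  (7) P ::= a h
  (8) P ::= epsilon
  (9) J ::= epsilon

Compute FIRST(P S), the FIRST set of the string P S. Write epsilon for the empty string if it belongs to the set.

FIRST(C): from C::=epsilon we get {epsilon}. So FIRST(C) = {epsilon}.
FIRST(J): from J::=epsilon we get {epsilon}. So FIRST(J) = {epsilon}.
FIRST(S): from S::=a J P we get {a}; from S::=a we get {a}; from S::=C we get {epsilon}. So FIRST(S) = {epsilon, a}.
FIRST(E): from E::=J we get {epsilon}. So FIRST(E) = {epsilon}.
FIRST(P): from P::=C E C h we get {h}; from P::=a h we get {a}; from P::=epsilon we get {epsilon}. So FIRST(P) = {epsilon, a, h}.
FIRST(P S): take FIRST of each symbol in turn, carrying on past any symbol whose FIRST contains epsilon; result {epsilon, a, h}.

{epsilon, a, h}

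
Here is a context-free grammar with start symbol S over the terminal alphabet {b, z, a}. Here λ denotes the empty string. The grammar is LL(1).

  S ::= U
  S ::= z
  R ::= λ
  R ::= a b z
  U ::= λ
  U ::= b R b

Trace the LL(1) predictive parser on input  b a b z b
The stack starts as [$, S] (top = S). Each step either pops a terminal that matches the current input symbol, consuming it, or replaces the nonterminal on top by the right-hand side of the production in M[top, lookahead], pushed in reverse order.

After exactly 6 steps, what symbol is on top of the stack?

     Stack      Input        Action
  1  $ S        b a b z b $  expand S ::= U
  2  $ U        b a b z b $  expand U ::= b R b
  3  $ b R b    b a b z b $  match b
  4  $ b R      a b z b $    expand R ::= a b z
  5  $ b z b a  a b z b $    match a
  6  $ b z b    b z b $      match b
Stack after step 6: $ b z (top = z).

z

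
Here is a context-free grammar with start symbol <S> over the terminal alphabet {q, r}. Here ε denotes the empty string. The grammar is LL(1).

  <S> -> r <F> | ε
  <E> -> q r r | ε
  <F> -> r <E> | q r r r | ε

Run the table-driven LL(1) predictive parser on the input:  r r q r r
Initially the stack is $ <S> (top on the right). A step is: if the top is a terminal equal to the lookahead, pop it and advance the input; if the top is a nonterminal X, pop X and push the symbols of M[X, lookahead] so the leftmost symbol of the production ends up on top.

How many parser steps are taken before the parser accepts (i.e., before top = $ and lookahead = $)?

     Stack    Input        Action
  1  $ <S>    r r q r r $  expand <S> -> r <F>
  2  $ <F> r  r r q r r $  match r
  3  $ <F>    r q r r $    expand <F> -> r <E>
  4  $ <E> r  r q r r $    match r
  5  $ <E>    q r r $      expand <E> -> q r r
  6  $ r r q  q r r $      match q
  7  $ r r    r r $        match r
  8  $ r      r $          match r
Accept reached after 8 steps.

8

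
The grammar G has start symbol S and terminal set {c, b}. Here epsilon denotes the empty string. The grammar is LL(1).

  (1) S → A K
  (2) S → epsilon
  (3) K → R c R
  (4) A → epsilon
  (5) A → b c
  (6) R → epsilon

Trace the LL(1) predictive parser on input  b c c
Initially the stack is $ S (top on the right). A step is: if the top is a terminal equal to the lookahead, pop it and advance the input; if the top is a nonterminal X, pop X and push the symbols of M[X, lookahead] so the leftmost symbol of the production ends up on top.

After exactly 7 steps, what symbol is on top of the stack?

     Stack    Input    Action
  1  $ S      b c c $  expand S → A K
  2  $ K A    b c c $  expand A → b c
  3  $ K c b  b c c $  match b
  4  $ K c    c c $    match c
  5  $ K      c $      expand K → R c R
  6  $ R c R  c $      expand R → epsilon
  7  $ R c    c $      match c
Stack after step 7: $ R (top = R).

R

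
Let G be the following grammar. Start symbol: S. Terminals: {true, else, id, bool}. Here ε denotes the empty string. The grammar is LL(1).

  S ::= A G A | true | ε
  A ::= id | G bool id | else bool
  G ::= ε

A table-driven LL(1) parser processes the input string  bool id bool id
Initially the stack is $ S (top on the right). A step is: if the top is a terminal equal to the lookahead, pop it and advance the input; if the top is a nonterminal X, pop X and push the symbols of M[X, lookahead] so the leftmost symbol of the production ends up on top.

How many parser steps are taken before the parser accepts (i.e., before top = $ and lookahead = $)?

      Stack            Input              Action
   1  $ S              bool id bool id $  expand S ::= A G A
   2  $ A G A          bool id bool id $  expand A ::= G bool id
   3  $ A G id bool G  bool id bool id $  expand G ::= ε
   4  $ A G id bool    bool id bool id $  match bool
   5  $ A G id         id bool id $       match id
   6  $ A G            bool id $          expand G ::= ε
   7  $ A              bool id $          expand A ::= G bool id
   8  $ id bool G      bool id $          expand G ::= ε
   9  $ id bool        bool id $          match bool
  10  $ id             id $               match id
Accept reached after 10 steps.

10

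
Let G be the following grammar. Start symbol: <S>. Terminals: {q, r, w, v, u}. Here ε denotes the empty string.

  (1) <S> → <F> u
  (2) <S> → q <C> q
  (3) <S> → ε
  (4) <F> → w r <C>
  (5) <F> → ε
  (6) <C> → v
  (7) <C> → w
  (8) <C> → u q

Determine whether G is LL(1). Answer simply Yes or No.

Yes

FIRST(<S>) = {ε, q, u, w}
FIRST(<F>) = {ε, w}
FIRST(<C>) = {u, v, w}
FOLLOW(<S>) = {$}
FOLLOW(<F>) = {u}
FOLLOW(<C>) = {q, u}
Each cell of M receives at most one production.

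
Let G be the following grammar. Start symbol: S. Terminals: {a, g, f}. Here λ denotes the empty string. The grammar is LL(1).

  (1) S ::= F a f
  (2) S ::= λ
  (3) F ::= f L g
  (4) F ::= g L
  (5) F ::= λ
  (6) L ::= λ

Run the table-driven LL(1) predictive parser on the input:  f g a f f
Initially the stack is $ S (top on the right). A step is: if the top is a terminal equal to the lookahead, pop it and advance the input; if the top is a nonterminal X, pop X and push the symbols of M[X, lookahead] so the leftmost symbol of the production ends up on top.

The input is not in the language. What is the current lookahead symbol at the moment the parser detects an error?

f

step 1: stack=$ S  input=f g a f f $  — expand S ::= F a f
step 2: stack=$ f a F  input=f g a f f $  — expand F ::= f L g
step 3: stack=$ f a g L f  input=f g a f f $  — match f
step 4: stack=$ f a g L  input=g a f f $  — expand L ::= λ
step 5: stack=$ f a g  input=g a f f $  — match g
step 6: stack=$ f a  input=a f f $  — match a
step 7: stack=$ f  input=f f $  — match f
step 8: stack=$  input=f $  — error: stack empty but input remains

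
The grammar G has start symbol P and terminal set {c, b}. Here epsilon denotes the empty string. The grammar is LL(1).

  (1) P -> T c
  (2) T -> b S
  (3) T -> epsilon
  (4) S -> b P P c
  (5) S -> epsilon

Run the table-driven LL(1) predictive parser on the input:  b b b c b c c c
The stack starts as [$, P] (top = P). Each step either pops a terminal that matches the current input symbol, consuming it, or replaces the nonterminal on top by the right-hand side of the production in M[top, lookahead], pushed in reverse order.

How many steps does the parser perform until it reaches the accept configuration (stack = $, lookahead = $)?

17

      Stack          Input              Action
   1  $ P            b b b c b c c c $  expand P -> T c
   2  $ c T          b b b c b c c c $  expand T -> b S
   3  $ c S b        b b b c b c c c $  match b
   4  $ c S          b b c b c c c $    expand S -> b P P c
   5  $ c c P P b    b b c b c c c $    match b
   6  $ c c P P      b c b c c c $      expand P -> T c
   7  $ c c P c T    b c b c c c $      expand T -> b S
   8  $ c c P c S b  b c b c c c $      match b
   9  $ c c P c S    c b c c c $        expand S -> epsilon
  10  $ c c P c      c b c c c $        match c
  11  $ c c P        b c c c $          expand P -> T c
  12  $ c c c T      b c c c $          expand T -> b S
  13  $ c c c S b    b c c c $          match b
  14  $ c c c S      c c c $            expand S -> epsilon
  15  $ c c c        c c c $            match c
  16  $ c c          c c $              match c
  17  $ c            c $                match c
Accept reached after 17 steps.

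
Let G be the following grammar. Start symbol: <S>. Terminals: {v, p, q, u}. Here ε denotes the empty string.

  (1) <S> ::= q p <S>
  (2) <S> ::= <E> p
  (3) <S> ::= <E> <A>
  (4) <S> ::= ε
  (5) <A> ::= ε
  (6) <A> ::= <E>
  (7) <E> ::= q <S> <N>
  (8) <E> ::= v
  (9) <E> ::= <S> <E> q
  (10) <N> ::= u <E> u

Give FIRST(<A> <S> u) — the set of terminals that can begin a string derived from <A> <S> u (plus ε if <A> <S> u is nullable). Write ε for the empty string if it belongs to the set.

{q, u, v}

FIRST(<N>): from <N>::=u <E> u we get {u}. So FIRST(<N>) = {u}.
FIRST(<S>): from <S>::=q p <S> we get {q}; from <S>::=<E> p we get {q, v}; from <S>::=<E> <A> we get {q, v}; from <S>::=ε we get {ε}. So FIRST(<S>) = {ε, q, v}.
FIRST(<E>): from <E>::=q <S> <N> we get {q}; from <E>::=v we get {v}; from <E>::=<S> <E> q we get {q, v}. So FIRST(<E>) = {q, v}.
FIRST(<A>): from <A>::=ε we get {ε}; from <A>::=<E> we get {q, v}. So FIRST(<A>) = {ε, q, v}.
FIRST(<A> <S> u): take FIRST of each symbol in turn, carrying on past any symbol whose FIRST contains ε; result {q, u, v}.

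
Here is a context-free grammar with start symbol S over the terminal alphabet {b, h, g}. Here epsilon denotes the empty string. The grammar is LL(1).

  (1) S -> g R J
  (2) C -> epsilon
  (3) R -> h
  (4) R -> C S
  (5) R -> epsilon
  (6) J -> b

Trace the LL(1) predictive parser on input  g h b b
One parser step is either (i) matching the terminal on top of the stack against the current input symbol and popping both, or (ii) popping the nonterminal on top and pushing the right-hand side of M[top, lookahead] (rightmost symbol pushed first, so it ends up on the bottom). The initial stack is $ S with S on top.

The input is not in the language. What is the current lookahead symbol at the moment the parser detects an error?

b

     Stack    Input      Action
  1  $ S      g h b b $  expand S -> g R J
  2  $ J R g  g h b b $  match g
  3  $ J R    h b b $    expand R -> h
  4  $ J h    h b b $    match h
  5  $ J      b b $      expand J -> b
  6  $ b      b b $      match b
  7  $        b $        error: stack empty but input remains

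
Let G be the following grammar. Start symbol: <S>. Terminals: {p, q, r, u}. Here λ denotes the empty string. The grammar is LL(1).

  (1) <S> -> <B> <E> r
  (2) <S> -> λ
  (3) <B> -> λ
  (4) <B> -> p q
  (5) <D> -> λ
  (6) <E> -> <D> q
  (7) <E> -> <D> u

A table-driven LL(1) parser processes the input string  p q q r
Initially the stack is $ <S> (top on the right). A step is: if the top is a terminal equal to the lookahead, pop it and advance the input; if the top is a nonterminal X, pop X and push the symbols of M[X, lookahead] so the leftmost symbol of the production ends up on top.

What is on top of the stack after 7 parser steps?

     Stack        Input      Action
  1  $ <S>        p q q r $  expand <S> -> <B> <E> r
  2  $ r <E> <B>  p q q r $  expand <B> -> p q
  3  $ r <E> q p  p q q r $  match p
  4  $ r <E> q    q q r $    match q
  5  $ r <E>      q r $      expand <E> -> <D> q
  6  $ r q <D>    q r $      expand <D> -> λ
  7  $ r q        q r $      match q
Stack after step 7: $ r (top = r).

r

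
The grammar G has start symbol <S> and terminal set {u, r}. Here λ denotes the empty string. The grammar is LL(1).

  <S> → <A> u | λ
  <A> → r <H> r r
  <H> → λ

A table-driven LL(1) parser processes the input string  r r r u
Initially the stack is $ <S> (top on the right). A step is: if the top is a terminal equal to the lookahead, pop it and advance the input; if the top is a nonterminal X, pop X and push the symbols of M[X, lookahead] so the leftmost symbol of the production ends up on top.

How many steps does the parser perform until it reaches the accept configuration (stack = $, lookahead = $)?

step 1: stack=$ <S>  input=r r r u $  — expand <S> → <A> u
step 2: stack=$ u <A>  input=r r r u $  — expand <A> → r <H> r r
step 3: stack=$ u r r <H> r  input=r r r u $  — match r
step 4: stack=$ u r r <H>  input=r r u $  — expand <H> → λ
step 5: stack=$ u r r  input=r r u $  — match r
step 6: stack=$ u r  input=r u $  — match r
step 7: stack=$ u  input=u $  — match u
Accept reached after 7 steps.

7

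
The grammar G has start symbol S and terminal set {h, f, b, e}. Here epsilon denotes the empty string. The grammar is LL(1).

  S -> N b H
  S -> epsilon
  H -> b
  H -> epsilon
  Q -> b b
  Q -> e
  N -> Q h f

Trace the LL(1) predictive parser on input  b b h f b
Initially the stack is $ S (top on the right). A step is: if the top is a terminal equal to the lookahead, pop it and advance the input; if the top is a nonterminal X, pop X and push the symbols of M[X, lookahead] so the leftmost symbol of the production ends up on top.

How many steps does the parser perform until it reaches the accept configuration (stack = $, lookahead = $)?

9

step 1: stack=$ S  input=b b h f b $  — expand S -> N b H
step 2: stack=$ H b N  input=b b h f b $  — expand N -> Q h f
step 3: stack=$ H b f h Q  input=b b h f b $  — expand Q -> b b
step 4: stack=$ H b f h b b  input=b b h f b $  — match b
step 5: stack=$ H b f h b  input=b h f b $  — match b
step 6: stack=$ H b f h  input=h f b $  — match h
step 7: stack=$ H b f  input=f b $  — match f
step 8: stack=$ H b  input=b $  — match b
step 9: stack=$ H  input=$  — expand H -> epsilon
Accept reached after 9 steps.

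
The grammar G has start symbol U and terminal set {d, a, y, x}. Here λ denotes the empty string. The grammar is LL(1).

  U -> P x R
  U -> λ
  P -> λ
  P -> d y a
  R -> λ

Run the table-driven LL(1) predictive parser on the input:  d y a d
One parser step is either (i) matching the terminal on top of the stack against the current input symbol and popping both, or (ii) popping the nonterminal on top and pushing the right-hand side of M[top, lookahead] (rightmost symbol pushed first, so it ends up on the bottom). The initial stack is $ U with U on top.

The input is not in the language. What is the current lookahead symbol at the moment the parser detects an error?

d

step 1: stack=$ U  input=d y a d $  — expand U -> P x R
step 2: stack=$ R x P  input=d y a d $  — expand P -> d y a
step 3: stack=$ R x a y d  input=d y a d $  — match d
step 4: stack=$ R x a y  input=y a d $  — match y
step 5: stack=$ R x a  input=a d $  — match a
step 6: stack=$ R x  input=d $  — error: top is terminal x but lookahead is d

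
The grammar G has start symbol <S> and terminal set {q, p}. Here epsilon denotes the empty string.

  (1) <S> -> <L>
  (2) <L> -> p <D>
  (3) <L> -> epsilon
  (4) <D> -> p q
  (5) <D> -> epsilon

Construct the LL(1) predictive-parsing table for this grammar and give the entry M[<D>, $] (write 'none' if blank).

<D> -> epsilon

FIRST(<L>): from <L>->p <D> we get {p}; from <L>->epsilon we get {epsilon}. So FIRST(<L>) = {epsilon, p}.
FIRST(<D>): from <D>->p q we get {p}; from <D>->epsilon we get {epsilon}. So FIRST(<D>) = {epsilon, p}.
FIRST(<S>): from <S>-><L> we get {epsilon, p}. So FIRST(<S>) = {epsilon, p}.
FOLLOW(<S>) includes $ since <S> is the start symbol.
FOLLOW(<L>): in <S>-><L>, the suffix after <L> is empty, so FOLLOW(<L>) ⊇ FOLLOW(<S>) = {$}. Thus FOLLOW(<L>) = {$}.
FOLLOW(<D>): in <L>->p <D>, the suffix after <D> is empty, so FOLLOW(<D>) ⊇ FOLLOW(<L>) = {$}. Thus FOLLOW(<D>) = {$}.
For <D> -> p q: FIRST(p q) = {p}, so it goes in M[<D>, t] for t ∈ {p}.
For <D> -> epsilon: FIRST(epsilon) = {epsilon}, so it goes in M[<D>, t] for t ∈ {}; since epsilon ∈ FIRST, also for every t ∈ FOLLOW(<D>) = {$}.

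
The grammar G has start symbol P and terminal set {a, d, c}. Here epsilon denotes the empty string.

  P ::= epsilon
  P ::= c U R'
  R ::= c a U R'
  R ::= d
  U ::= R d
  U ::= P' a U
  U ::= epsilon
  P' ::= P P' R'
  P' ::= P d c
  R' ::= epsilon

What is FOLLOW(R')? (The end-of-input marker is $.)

FIRST(P): from P::=epsilon we get {epsilon}; from P::=c U R' we get {c}. So FIRST(P) = {epsilon, c}.
FIRST(R): from R::=c a U R' we get {c}; from R::=d we get {d}. So FIRST(R) = {c, d}.
FIRST(R'): from R'::=epsilon we get {epsilon}. So FIRST(R') = {epsilon}.
FIRST(P'): from P'::=P P' R' we get {c, d}; from P'::=P d c we get {c, d}. So FIRST(P') = {c, d}.
FIRST(U): from U::=R d we get {c, d}; from U::=P' a U we get {c, d}; from U::=epsilon we get {epsilon}. So FIRST(U) = {epsilon, c, d}.
FOLLOW(P) includes $ since P is the start symbol.
FOLLOW(P): in P'::=P P' R', P is followed by P' R' with FIRST {c, d}; in P'::=P d c, P is followed by d c with FIRST {d}. Thus FOLLOW(P) = {$, c, d}.
FOLLOW(R): in U::=R d, R is followed by d with FIRST {d}. Thus FOLLOW(R) = {d}.
FOLLOW(U): in P::=c U R', U is followed by R' with FIRST {epsilon}; in P::=c U R', the suffix after U is nullable, so FOLLOW(U) ⊇ FOLLOW(P) = {$, c, d}; in R::=c a U R', U is followed by R' with FIRST {epsilon}; in R::=c a U R', the suffix after U is nullable, so FOLLOW(U) ⊇ FOLLOW(R) = {d}; in U::=P' a U, the suffix after U is empty (adds nothing new). Thus FOLLOW(U) = {$, c, d}.
FOLLOW(P'): in U::=P' a U, P' is followed by a U with FIRST {a}; in P'::=P P' R', P' is followed by R' with FIRST {epsilon}; in P'::=P P' R', the suffix after P' is nullable (adds nothing new). Thus FOLLOW(P') = {a}.
FOLLOW(R'): in P::=c U R', the suffix after R' is empty, so FOLLOW(R') ⊇ FOLLOW(P) = {$, c, d}; in R::=c a U R', the suffix after R' is empty, so FOLLOW(R') ⊇ FOLLOW(R) = {d}; in P'::=P P' R', the suffix after R' is empty, so FOLLOW(R') ⊇ FOLLOW(P') = {a}. Thus FOLLOW(R') = {$, a, c, d}.

{$, a, c, d}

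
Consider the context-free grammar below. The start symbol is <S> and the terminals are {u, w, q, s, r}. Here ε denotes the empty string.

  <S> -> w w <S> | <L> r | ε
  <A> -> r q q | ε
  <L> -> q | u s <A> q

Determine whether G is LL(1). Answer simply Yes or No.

Yes

FIRST(<S>) = {ε, q, u, w}
FIRST(<A>) = {ε, r}
FIRST(<L>) = {q, u}
FOLLOW(<S>) = {$}
FOLLOW(<A>) = {q}
FOLLOW(<L>) = {r}
Each cell of M receives at most one production.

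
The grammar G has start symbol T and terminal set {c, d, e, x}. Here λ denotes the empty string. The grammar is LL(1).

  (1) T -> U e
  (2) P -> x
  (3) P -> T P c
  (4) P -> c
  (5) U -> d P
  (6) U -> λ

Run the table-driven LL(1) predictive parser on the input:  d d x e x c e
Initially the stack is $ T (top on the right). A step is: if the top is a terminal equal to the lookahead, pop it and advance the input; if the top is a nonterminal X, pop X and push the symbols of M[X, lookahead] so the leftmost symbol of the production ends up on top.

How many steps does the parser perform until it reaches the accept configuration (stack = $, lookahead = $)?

14

      Stack          Input            Action
   1  $ T            d d x e x c e $  expand T -> U e
   2  $ e U          d d x e x c e $  expand U -> d P
   3  $ e P d        d d x e x c e $  match d
   4  $ e P          d x e x c e $    expand P -> T P c
   5  $ e c P T      d x e x c e $    expand T -> U e
   6  $ e c P e U    d x e x c e $    expand U -> d P
   7  $ e c P e P d  d x e x c e $    match d
   8  $ e c P e P    x e x c e $      expand P -> x
   9  $ e c P e x    x e x c e $      match x
  10  $ e c P e      e x c e $        match e
  11  $ e c P        x c e $          expand P -> x
  12  $ e c x        x c e $          match x
  13  $ e c          c e $            match c
  14  $ e            e $              match e
Accept reached after 14 steps.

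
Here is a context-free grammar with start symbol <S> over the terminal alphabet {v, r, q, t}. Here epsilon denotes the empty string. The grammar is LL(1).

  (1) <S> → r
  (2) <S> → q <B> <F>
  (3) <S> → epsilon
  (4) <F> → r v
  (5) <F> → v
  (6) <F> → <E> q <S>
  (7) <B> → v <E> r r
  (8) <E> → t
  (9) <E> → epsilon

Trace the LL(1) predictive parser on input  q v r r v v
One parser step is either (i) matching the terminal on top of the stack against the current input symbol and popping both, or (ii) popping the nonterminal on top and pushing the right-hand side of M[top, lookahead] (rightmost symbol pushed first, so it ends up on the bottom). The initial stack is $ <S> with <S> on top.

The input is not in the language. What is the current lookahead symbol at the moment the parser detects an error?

      Stack            Input          Action
   1  $ <S>            q v r r v v $  expand <S> → q <B> <F>
   2  $ <F> <B> q      q v r r v v $  match q
   3  $ <F> <B>        v r r v v $    expand <B> → v <E> r r
   4  $ <F> r r <E> v  v r r v v $    match v
   5  $ <F> r r <E>    r r v v $      expand <E> → epsilon
   6  $ <F> r r        r r v v $      match r
   7  $ <F> r          r v v $        match r
   8  $ <F>            v v $          expand <F> → v
   9  $ v              v v $          match v
  10  $                v $            error: stack empty but input remains

v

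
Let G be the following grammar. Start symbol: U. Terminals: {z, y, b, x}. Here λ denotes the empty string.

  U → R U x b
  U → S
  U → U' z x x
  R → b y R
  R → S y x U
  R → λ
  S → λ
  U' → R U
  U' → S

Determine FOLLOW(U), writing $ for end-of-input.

{$, b, x, y, z}

FIRST(S) = {λ}
FIRST(R) = {λ, b, y}  (via S y x U)
FIRST(U) = {λ, b, x, y, z}  (via R U x b, S, U' z x x)
FIRST(U') = {λ, b, x, y, z}  (via R U, S)
FOLLOW(U) includes $ since U is the start symbol.
FOLLOW(U'): in U→U' z x x, U' is followed by z x x with FIRST {z}. Thus FOLLOW(U') = {z}.
FOLLOW(R): in U→R U x b, R is followed by U x b with FIRST {b, x, y, z}; in R→b y R, the suffix after R is empty (adds nothing new); in U'→R U, R is followed by U with FIRST {λ, b, x, y, z}; in U'→R U, the suffix after R is nullable, so FOLLOW(R) ⊇ FOLLOW(U') = {z}. Thus FOLLOW(R) = {b, x, y, z}.
FOLLOW(U): in U→R U x b, U is followed by x b with FIRST {x}; in R→S y x U, the suffix after U is empty, so FOLLOW(U) ⊇ FOLLOW(R) = {b, x, y, z}; in U'→R U, the suffix after U is empty, so FOLLOW(U) ⊇ FOLLOW(U') = {z}. Thus FOLLOW(U) = {$, b, x, y, z}.
FOLLOW(S): in U→S, the suffix after S is empty, so FOLLOW(S) ⊇ FOLLOW(U) = {$, b, x, y, z}; in R→S y x U, S is followed by y x U with FIRST {y}; in U'→S, the suffix after S is empty, so FOLLOW(S) ⊇ FOLLOW(U') = {z}. Thus FOLLOW(S) = {$, b, x, y, z}.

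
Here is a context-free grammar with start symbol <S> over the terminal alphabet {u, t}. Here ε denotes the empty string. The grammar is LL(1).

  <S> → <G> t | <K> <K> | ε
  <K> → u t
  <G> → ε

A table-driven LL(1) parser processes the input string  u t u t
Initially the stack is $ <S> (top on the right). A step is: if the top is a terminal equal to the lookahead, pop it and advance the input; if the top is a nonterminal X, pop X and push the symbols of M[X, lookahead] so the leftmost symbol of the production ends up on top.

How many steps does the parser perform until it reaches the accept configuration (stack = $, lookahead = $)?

step 1: stack=$ <S>  input=u t u t $  — expand <S> → <K> <K>
step 2: stack=$ <K> <K>  input=u t u t $  — expand <K> → u t
step 3: stack=$ <K> t u  input=u t u t $  — match u
step 4: stack=$ <K> t  input=t u t $  — match t
step 5: stack=$ <K>  input=u t $  — expand <K> → u t
step 6: stack=$ t u  input=u t $  — match u
step 7: stack=$ t  input=t $  — match t
Accept reached after 7 steps.

7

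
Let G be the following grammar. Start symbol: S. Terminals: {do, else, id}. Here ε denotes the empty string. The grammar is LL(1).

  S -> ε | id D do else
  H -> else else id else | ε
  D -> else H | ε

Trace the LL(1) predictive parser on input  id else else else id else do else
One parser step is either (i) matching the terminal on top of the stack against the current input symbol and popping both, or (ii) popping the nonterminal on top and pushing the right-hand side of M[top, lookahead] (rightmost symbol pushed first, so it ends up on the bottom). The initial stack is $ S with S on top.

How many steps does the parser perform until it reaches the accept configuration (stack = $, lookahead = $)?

      Stack                        Input                                Action
   1  $ S                          id else else else id else do else $  expand S -> id D do else
   2  $ else do D id               id else else else id else do else $  match id
   3  $ else do D                  else else else id else do else $     expand D -> else H
   4  $ else do H else             else else else id else do else $     match else
   5  $ else do H                  else else id else do else $          expand H -> else else id else
   6  $ else do else id else else  else else id else do else $          match else
   7  $ else do else id else       else id else do else $               match else
   8  $ else do else id            id else do else $                    match id
   9  $ else do else               else do else $                       match else
  10  $ else do                    do else $                            match do
  11  $ else                       else $                               match else
Accept reached after 11 steps.

11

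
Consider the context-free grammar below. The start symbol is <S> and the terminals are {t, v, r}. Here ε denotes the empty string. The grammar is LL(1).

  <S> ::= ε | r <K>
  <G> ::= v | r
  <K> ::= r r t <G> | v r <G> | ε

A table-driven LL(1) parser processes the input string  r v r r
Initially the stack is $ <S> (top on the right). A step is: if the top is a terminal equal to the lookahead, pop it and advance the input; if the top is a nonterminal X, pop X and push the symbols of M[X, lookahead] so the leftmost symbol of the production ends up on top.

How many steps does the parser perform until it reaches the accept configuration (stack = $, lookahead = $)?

7

     Stack      Input      Action
  1  $ <S>      r v r r $  expand <S> ::= r <K>
  2  $ <K> r    r v r r $  match r
  3  $ <K>      v r r $    expand <K> ::= v r <G>
  4  $ <G> r v  v r r $    match v
  5  $ <G> r    r r $      match r
  6  $ <G>      r $        expand <G> ::= r
  7  $ r        r $        match r
Accept reached after 7 steps.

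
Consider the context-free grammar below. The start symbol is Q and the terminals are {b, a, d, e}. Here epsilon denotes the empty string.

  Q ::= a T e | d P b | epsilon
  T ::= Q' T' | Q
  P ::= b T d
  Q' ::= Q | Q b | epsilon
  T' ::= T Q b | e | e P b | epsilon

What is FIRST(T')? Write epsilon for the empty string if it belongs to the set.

FIRST(Q) = {epsilon, a, d}
FIRST(P) = {b}
FIRST(Q') = {epsilon, a, b, d}  (via Q, Q b)
FIRST(T) = {epsilon, a, b, d, e}  (via Q' T', Q)
FIRST(T') = {epsilon, a, b, d, e}  (via T Q b)

{epsilon, a, b, d, e}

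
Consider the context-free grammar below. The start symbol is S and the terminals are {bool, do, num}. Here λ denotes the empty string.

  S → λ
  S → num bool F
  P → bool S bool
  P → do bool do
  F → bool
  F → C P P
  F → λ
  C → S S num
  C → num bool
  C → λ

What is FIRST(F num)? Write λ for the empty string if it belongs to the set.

FIRST(S): from S→λ we get {λ}; from S→num bool F we get {num}. So FIRST(S) = {λ, num}.
FIRST(P): from P→bool S bool we get {bool}; from P→do bool do we get {do}. So FIRST(P) = {bool, do}.
FIRST(C): from C→S S num we get {num}; from C→num bool we get {num}; from C→λ we get {λ}. So FIRST(C) = {λ, num}.
FIRST(F): from F→bool we get {bool}; from F→C P P we get {bool, do, num}; from F→λ we get {λ}. So FIRST(F) = {λ, bool, do, num}.
FIRST(F num): take FIRST of each symbol in turn, carrying on past any symbol whose FIRST contains λ; result {bool, do, num}.

{bool, do, num}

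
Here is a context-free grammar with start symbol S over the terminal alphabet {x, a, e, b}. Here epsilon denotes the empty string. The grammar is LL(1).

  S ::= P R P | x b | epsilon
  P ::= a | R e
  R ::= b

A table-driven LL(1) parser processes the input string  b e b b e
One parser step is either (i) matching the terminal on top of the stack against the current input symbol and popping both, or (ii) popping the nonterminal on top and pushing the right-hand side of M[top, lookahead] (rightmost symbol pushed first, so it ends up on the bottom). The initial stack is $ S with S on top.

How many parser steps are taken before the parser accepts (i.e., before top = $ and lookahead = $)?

      Stack      Input        Action
   1  $ S        b e b b e $  expand S ::= P R P
   2  $ P R P    b e b b e $  expand P ::= R e
   3  $ P R e R  b e b b e $  expand R ::= b
   4  $ P R e b  b e b b e $  match b
   5  $ P R e    e b b e $    match e
   6  $ P R      b b e $      expand R ::= b
   7  $ P b      b b e $      match b
   8  $ P        b e $        expand P ::= R e
   9  $ e R      b e $        expand R ::= b
  10  $ e b      b e $        match b
  11  $ e        e $          match e
Accept reached after 11 steps.

11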